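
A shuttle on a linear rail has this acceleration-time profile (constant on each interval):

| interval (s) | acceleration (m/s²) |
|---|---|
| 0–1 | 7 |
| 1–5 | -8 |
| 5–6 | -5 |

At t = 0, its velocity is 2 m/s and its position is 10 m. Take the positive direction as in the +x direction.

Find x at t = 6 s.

-38 m

On each constant-a segment, Δv = aΔt and Δx = v₀Δt + ½aΔt²; chain segment to segment.
0–1 s: v starts 2 m/s; Δx = 2·1 + ½·7·1² = 5.5 m; v ends 9 m/s.
1–5 s: v starts 9 m/s; Δx = 9·4 + ½·-8·4² = -28 m; v ends -23 m/s.
5–6 s: v starts -23 m/s; Δx = -23·1 + ½·-5·1² = -25.5 m; v ends -28 m/s.
x(6) = 10 + Σ Δx = -38 m.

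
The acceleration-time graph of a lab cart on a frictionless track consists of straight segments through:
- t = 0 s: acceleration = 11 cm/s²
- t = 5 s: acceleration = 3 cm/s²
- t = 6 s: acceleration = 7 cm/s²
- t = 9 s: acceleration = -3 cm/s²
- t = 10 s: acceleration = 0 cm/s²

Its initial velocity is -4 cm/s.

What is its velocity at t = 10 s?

40.5 cm/s

Δv equals the area under the a-t graph; then v = v₀ + Δv.
0–5 s: ½(11 + 3)(5) = 35 cm/s
5–6 s: ½(3 + 7)(1) = 5 cm/s
6–9 s: ½(7 + -3)(3) = 6 cm/s
9–10 s: ½(-3 + 0)(1) = -1.5 cm/s
Δv = 44.5 cm/s, so v(10) = -4 + (44.5) = 40.5 cm/s.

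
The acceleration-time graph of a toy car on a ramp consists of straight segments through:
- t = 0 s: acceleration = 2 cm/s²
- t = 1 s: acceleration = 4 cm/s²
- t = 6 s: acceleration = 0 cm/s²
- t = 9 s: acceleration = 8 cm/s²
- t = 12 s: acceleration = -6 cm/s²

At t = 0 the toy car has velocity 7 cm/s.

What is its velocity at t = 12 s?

Δv equals the area under the a-t graph; then v = v₀ + Δv.
0–1 s: ½(2 + 4)(1) = 3 cm/s
1–6 s: ½(4 + 0)(5) = 10 cm/s
6–9 s: ½(0 + 8)(3) = 12 cm/s
9–12 s: ½(8 + -6)(3) = 3 cm/s
Δv = 28 cm/s, so v(12) = 7 + (28) = 35 cm/s.

35 cm/s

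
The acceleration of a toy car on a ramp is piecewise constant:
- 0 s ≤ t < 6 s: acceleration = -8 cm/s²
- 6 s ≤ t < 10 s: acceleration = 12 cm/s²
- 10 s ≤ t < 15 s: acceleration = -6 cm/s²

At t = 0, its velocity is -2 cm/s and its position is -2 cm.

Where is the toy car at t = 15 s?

On each constant-a segment, Δv = aΔt and Δx = v₀Δt + ½aΔt²; chain segment to segment.
0–6 s: v starts -2 cm/s; Δx = -2·6 + ½·-8·6² = -156 cm; v ends -50 cm/s.
6–10 s: v starts -50 cm/s; Δx = -50·4 + ½·12·4² = -104 cm; v ends -2 cm/s.
10–15 s: v starts -2 cm/s; Δx = -2·5 + ½·-6·5² = -85 cm; v ends -32 cm/s.
x(15) = -2 + Σ Δx = -347 cm.

-347 cm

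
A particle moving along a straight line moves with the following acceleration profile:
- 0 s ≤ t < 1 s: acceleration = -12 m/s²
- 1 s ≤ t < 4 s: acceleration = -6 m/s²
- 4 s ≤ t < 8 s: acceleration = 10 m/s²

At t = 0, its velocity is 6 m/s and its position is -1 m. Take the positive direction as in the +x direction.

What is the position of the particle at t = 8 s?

-62 m

On each constant-a segment, Δv = aΔt and Δx = v₀Δt + ½aΔt²; chain segment to segment.
0–1 s: v starts 6 m/s; Δx = 6·1 + ½·-12·1² = 0 m; v ends -6 m/s.
1–4 s: v starts -6 m/s; Δx = -6·3 + ½·-6·3² = -45 m; v ends -24 m/s.
4–8 s: v starts -24 m/s; Δx = -24·4 + ½·10·4² = -16 m; v ends 16 m/s.
x(8) = -1 + Σ Δx = -62 m.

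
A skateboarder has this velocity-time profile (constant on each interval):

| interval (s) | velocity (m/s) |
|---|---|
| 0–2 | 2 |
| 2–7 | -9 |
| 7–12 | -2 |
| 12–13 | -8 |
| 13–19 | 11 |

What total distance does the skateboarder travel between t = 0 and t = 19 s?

133 m

Distance (not displacement) is the total path length: add the absolute areas under v-t.
0–2 s: |2| × 2 = 4 m
2–7 s: |-9| × 5 = 45 m
7–12 s: |-2| × 5 = 10 m
12–13 s: |-8| × 1 = 8 m
13–19 s: |11| × 6 = 66 m
Total distance = 133 m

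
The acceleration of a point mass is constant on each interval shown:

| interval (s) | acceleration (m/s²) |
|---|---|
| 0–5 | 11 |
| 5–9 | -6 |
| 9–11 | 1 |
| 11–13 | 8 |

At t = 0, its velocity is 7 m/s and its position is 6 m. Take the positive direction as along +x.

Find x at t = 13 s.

552.5 m

On each constant-a segment, Δv = aΔt and Δx = v₀Δt + ½aΔt²; chain segment to segment.
0–5 s: v starts 7 m/s; Δx = 7·5 + ½·11·5² = 172.5 m; v ends 62 m/s.
5–9 s: v starts 62 m/s; Δx = 62·4 + ½·-6·4² = 200 m; v ends 38 m/s.
9–11 s: v starts 38 m/s; Δx = 38·2 + ½·1·2² = 78 m; v ends 40 m/s.
11–13 s: v starts 40 m/s; Δx = 40·2 + ½·8·2² = 96 m; v ends 56 m/s.
x(13) = 6 + Σ Δx = 552.5 m.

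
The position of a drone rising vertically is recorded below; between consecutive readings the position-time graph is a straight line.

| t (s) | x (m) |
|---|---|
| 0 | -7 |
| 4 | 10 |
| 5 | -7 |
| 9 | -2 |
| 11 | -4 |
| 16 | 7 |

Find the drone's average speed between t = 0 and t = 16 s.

3.25 m/s

Average speed = (total path length)/(elapsed time); on a piecewise-linear x-t graph the path length is Σ|Δx|.
0–4 s: |Δx| = |10 − -7| = 17 m
4–5 s: |Δx| = |-7 − 10| = 17 m
5–9 s: |Δx| = |-2 − -7| = 5 m
9–11 s: |Δx| = |-4 − -2| = 2 m
11–16 s: |Δx| = |7 − -4| = 11 m
Total path = 52 m; average speed = 52/16 = 3.25 m/s.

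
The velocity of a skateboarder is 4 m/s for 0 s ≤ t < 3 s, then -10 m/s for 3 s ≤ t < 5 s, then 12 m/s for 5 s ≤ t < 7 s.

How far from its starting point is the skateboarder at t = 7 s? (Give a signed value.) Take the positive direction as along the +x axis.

16 m

Net displacement equals the area under the velocity-time graph (areas below the axis count negative).
0–3 s: 4 × 3 = 12 m
3–5 s: -10 × 2 = -20 m
5–7 s: 12 × 2 = 24 m
Net displacement = 16 m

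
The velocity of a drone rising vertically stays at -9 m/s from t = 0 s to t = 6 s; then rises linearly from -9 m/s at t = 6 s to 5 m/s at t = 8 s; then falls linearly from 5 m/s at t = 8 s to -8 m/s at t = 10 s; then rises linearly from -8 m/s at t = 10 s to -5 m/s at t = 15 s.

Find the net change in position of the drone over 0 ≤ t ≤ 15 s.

Displacement is the signed area under the v-t curve.
0–6 s: -9 × 6 = -54 m
6–8 s: ½(-9 + 5)(2) = -4 m
8–10 s: ½(5 + -8)(2) = -3 m
10–15 s: ½(-8 + -5)(5) = -32.5 m
Net displacement = -93.5 m

-93.5 m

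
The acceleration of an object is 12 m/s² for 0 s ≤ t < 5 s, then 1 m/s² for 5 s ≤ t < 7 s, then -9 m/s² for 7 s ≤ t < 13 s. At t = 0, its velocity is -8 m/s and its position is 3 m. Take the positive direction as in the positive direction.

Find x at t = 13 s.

On each constant-a segment, Δv = aΔt and Δx = v₀Δt + ½aΔt²; chain segment to segment.
0–5 s: v starts -8 m/s; Δx = -8·5 + ½·12·5² = 110 m; v ends 52 m/s.
5–7 s: v starts 52 m/s; Δx = 52·2 + ½·1·2² = 106 m; v ends 54 m/s.
7–13 s: v starts 54 m/s; Δx = 54·6 + ½·-9·6² = 162 m; v ends 0 m/s.
x(13) = 3 + Σ Δx = 381 m.

381 m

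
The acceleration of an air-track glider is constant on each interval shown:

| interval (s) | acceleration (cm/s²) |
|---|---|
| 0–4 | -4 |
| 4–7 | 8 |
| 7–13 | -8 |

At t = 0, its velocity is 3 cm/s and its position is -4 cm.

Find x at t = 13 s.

On each constant-a segment, Δv = aΔt and Δx = v₀Δt + ½aΔt²; chain segment to segment.
0–4 s: v starts 3 cm/s; Δx = 3·4 + ½·-4·4² = -20 cm; v ends -13 cm/s.
4–7 s: v starts -13 cm/s; Δx = -13·3 + ½·8·3² = -3 cm; v ends 11 cm/s.
7–13 s: v starts 11 cm/s; Δx = 11·6 + ½·-8·6² = -78 cm; v ends -37 cm/s.
x(13) = -4 + Σ Δx = -105 cm.

-105 cm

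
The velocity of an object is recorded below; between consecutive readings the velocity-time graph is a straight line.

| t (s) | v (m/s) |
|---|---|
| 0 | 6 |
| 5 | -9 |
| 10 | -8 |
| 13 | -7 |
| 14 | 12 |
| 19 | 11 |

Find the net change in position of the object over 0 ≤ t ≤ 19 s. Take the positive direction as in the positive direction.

Net displacement equals the area under the velocity-time graph (areas below the axis count negative).
0–5 s: ½(6 + -9)(5) = -7.5 m
5–10 s: ½(-9 + -8)(5) = -42.5 m
10–13 s: ½(-8 + -7)(3) = -22.5 m
13–14 s: ½(-7 + 12)(1) = 2.5 m
14–19 s: ½(12 + 11)(5) = 57.5 m
Net displacement = -12.5 m

-12.5 m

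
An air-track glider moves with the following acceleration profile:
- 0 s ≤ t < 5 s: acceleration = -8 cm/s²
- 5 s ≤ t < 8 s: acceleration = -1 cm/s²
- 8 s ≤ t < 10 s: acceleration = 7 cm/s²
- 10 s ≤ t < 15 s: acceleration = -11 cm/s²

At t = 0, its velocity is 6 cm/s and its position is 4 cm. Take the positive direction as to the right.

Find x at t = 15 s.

-485 cm

On each constant-a segment, Δv = aΔt and Δx = v₀Δt + ½aΔt²; chain segment to segment.
0–5 s: v starts 6 cm/s; Δx = 6·5 + ½·-8·5² = -70 cm; v ends -34 cm/s.
5–8 s: v starts -34 cm/s; Δx = -34·3 + ½·-1·3² = -106.5 cm; v ends -37 cm/s.
8–10 s: v starts -37 cm/s; Δx = -37·2 + ½·7·2² = -60 cm; v ends -23 cm/s.
10–15 s: v starts -23 cm/s; Δx = -23·5 + ½·-11·5² = -252.5 cm; v ends -78 cm/s.
x(15) = 4 + Σ Δx = -485 cm.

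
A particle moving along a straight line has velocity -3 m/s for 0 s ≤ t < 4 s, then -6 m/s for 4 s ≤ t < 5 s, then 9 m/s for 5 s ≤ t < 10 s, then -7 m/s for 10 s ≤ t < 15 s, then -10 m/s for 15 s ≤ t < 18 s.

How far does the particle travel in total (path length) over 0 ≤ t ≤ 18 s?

128 m

Distance (not displacement) is the total path length: add the absolute areas under v-t.
0–4 s: |-3| × 4 = 12 m
4–5 s: |-6| × 1 = 6 m
5–10 s: |9| × 5 = 45 m
10–15 s: |-7| × 5 = 35 m
15–18 s: |-10| × 3 = 30 m
Total distance = 128 m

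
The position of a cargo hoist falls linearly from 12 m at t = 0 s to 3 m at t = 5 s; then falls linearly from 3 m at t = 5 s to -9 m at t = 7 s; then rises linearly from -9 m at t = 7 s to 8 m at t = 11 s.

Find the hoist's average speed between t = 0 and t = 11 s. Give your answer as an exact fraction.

38/11 m/s

Average speed = (total path length)/(elapsed time); on a piecewise-linear x-t graph the path length is Σ|Δx|.
0–5 s: |Δx| = |3 − 12| = 9 m
5–7 s: |Δx| = |-9 − 3| = 12 m
7–11 s: |Δx| = |8 − -9| = 17 m
Total path = 38 m; average speed = 38/11 = 38/11 m/s.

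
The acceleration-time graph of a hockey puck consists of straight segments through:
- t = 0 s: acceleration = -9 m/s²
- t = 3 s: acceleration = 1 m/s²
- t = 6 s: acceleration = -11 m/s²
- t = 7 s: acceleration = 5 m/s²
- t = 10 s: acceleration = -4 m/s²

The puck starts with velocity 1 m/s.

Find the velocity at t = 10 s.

-27.5 m/s

Δv equals the area under the a-t graph; then v = v₀ + Δv.
0–3 s: ½(-9 + 1)(3) = -12 m/s
3–6 s: ½(1 + -11)(3) = -15 m/s
6–7 s: ½(-11 + 5)(1) = -3 m/s
7–10 s: ½(5 + -4)(3) = 1.5 m/s
Δv = -28.5 m/s, so v(10) = 1 + (-28.5) = -27.5 m/s.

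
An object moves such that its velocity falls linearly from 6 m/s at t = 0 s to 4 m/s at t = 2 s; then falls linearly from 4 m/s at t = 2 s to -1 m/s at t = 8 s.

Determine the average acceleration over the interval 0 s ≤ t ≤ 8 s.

-0.875 m/s²

Average acceleration = Δv/Δt = (-1 − 6)/(8 − 0) = -0.875 m/s².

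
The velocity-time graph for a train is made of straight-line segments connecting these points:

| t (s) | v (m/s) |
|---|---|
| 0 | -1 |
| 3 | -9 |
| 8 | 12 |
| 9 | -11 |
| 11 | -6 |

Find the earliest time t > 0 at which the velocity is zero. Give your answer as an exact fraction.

t = 36/7 s

v changes sign on 3–8 s (from -9 to 12); the graph is linear there, so v = 0 at t = 3 + (9)·(8 − 3)/(12 − -9) = 36/7 s.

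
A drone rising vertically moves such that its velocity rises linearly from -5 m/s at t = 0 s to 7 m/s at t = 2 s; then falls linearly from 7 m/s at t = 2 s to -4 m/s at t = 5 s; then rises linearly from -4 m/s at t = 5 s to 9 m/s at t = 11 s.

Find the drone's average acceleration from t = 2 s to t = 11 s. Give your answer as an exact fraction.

2/9 m/s²

Average acceleration = Δv/Δt = (9 − 7)/(11 − 2) = 2/9 m/s².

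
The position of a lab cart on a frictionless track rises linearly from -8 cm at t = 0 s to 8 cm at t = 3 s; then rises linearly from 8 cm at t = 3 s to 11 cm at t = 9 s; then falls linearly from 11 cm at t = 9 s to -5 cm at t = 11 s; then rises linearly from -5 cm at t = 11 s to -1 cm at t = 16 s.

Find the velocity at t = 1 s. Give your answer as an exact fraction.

Velocity is the slope of the x-t graph on 0–3 s: (8 − -8)/(3 − 0) = 16/3 cm/s.

16/3 cm/s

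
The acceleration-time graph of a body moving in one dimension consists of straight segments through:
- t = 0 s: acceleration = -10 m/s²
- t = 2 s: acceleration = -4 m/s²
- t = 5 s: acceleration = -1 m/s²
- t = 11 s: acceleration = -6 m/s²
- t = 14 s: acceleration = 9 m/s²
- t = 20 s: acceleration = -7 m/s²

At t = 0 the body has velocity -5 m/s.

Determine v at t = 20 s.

-37 m/s

Δv equals the area under the a-t graph; then v = v₀ + Δv.
0–2 s: ½(-10 + -4)(2) = -14 m/s
2–5 s: ½(-4 + -1)(3) = -7.5 m/s
5–11 s: ½(-1 + -6)(6) = -21 m/s
11–14 s: ½(-6 + 9)(3) = 4.5 m/s
14–20 s: ½(9 + -7)(6) = 6 m/s
Δv = -32 m/s, so v(20) = -5 + (-32) = -37 m/s.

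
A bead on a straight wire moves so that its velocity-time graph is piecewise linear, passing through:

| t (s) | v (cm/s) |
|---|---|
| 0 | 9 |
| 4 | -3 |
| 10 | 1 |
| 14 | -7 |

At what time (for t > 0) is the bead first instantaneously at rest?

t = 3 s

v changes sign on 0–4 s (from 9 to -3); the graph is linear there, so v = 0 at t = 0 + (-9)·(4 − 0)/(-3 − 9) = 3 s.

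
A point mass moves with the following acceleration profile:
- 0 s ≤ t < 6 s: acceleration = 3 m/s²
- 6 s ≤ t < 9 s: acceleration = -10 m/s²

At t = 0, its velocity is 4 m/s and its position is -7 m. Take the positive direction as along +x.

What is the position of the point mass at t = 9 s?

92 m

On each constant-a segment, Δv = aΔt and Δx = v₀Δt + ½aΔt²; chain segment to segment.
0–6 s: v starts 4 m/s; Δx = 4·6 + ½·3·6² = 78 m; v ends 22 m/s.
6–9 s: v starts 22 m/s; Δx = 22·3 + ½·-10·3² = 21 m; v ends -8 m/s.
x(9) = -7 + Σ Δx = 92 m.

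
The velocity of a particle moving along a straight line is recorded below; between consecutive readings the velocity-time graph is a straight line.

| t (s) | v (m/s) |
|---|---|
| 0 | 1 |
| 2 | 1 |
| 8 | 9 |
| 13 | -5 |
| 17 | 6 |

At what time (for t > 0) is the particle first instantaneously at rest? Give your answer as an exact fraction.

t = 157/14 s

v changes sign on 8–13 s (from 9 to -5); the graph is linear there, so v = 0 at t = 8 + (-9)·(13 − 8)/(-5 − 9) = 157/14 s.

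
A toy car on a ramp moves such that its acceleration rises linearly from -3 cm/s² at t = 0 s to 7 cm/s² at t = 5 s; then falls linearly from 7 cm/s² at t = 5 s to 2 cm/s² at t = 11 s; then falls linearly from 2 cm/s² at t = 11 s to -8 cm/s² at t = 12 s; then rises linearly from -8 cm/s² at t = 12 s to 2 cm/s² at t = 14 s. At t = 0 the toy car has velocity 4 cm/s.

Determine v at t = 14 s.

32 cm/s

Δv equals the area under the a-t graph; then v = v₀ + Δv.
0–5 s: ½(-3 + 7)(5) = 10 cm/s
5–11 s: ½(7 + 2)(6) = 27 cm/s
11–12 s: ½(2 + -8)(1) = -3 cm/s
12–14 s: ½(-8 + 2)(2) = -6 cm/s
Δv = 28 cm/s, so v(14) = 4 + (28) = 32 cm/s.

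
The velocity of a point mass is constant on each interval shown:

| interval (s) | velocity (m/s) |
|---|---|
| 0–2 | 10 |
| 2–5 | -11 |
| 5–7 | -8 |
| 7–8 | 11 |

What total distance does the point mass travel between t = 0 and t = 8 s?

80 m

Distance (not displacement) is the total path length: add the absolute areas under v-t.
0–2 s: |10| × 2 = 20 m
2–5 s: |-11| × 3 = 33 m
5–7 s: |-8| × 2 = 16 m
7–8 s: |11| × 1 = 11 m
Total distance = 80 m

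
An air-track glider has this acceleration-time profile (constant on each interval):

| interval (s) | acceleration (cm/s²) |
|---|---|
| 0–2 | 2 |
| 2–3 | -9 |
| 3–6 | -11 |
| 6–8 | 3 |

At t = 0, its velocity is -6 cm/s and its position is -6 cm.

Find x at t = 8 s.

-185 cm

On each constant-a segment, Δv = aΔt and Δx = v₀Δt + ½aΔt²; chain segment to segment.
0–2 s: v starts -6 cm/s; Δx = -6·2 + ½·2·2² = -8 cm; v ends -2 cm/s.
2–3 s: v starts -2 cm/s; Δx = -2·1 + ½·-9·1² = -6.5 cm; v ends -11 cm/s.
3–6 s: v starts -11 cm/s; Δx = -11·3 + ½·-11·3² = -82.5 cm; v ends -44 cm/s.
6–8 s: v starts -44 cm/s; Δx = -44·2 + ½·3·2² = -82 cm; v ends -38 cm/s.
x(8) = -6 + Σ Δx = -185 cm.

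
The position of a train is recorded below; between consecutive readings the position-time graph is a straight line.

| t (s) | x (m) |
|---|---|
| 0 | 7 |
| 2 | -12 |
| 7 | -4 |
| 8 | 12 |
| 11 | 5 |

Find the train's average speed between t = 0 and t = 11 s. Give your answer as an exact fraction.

Average speed = (total path length)/(elapsed time); on a piecewise-linear x-t graph the path length is Σ|Δx|.
0–2 s: |Δx| = |-12 − 7| = 19 m
2–7 s: |Δx| = |-4 − -12| = 8 m
7–8 s: |Δx| = |12 − -4| = 16 m
8–11 s: |Δx| = |5 − 12| = 7 m
Total path = 50 m; average speed = 50/11 = 50/11 m/s.

50/11 m/s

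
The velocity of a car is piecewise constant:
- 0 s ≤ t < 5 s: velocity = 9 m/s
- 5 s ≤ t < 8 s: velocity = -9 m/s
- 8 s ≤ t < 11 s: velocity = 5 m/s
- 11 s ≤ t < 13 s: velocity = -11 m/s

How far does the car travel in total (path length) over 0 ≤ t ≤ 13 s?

Distance (not displacement) is the total path length: add the absolute areas under v-t.
0–5 s: |9| × 5 = 45 m
5–8 s: |-9| × 3 = 27 m
8–11 s: |5| × 3 = 15 m
11–13 s: |-11| × 2 = 22 m
Total distance = 109 m

109 m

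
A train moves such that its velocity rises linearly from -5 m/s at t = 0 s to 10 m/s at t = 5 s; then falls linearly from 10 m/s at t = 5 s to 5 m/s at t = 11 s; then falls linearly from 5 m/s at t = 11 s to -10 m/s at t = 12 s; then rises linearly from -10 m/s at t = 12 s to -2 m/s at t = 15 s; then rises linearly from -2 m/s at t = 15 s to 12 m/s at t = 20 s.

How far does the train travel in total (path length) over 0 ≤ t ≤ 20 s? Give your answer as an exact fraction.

801/7 m

Total distance travelled is ∫|v| dt — sum the magnitudes of each area piece.
0–5 s: v = 0 at t = 5/3 s; triangle areas 25/6 + 50/3 = 125/6 m
5–11 s: |½(10 + 5)(6)| = 45 m
11–12 s: v = 0 at t = 34/3 s; triangle areas 5/6 + 10/3 = 25/6 m
12–15 s: |½(-10 + -2)(3)| = 18 m
15–20 s: v = 0 at t = 110/7 s; triangle areas 5/7 + 180/7 = 185/7 m
Total distance = 801/7 m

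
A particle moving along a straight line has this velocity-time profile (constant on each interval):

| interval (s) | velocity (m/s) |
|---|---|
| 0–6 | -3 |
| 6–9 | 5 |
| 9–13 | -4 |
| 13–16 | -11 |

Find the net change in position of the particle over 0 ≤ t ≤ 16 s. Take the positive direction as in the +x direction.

-52 m

Net displacement equals the area under the velocity-time graph (areas below the axis count negative).
0–6 s: -3 × 6 = -18 m
6–9 s: 5 × 3 = 15 m
9–13 s: -4 × 4 = -16 m
13–16 s: -11 × 3 = -33 m
Net displacement = -52 m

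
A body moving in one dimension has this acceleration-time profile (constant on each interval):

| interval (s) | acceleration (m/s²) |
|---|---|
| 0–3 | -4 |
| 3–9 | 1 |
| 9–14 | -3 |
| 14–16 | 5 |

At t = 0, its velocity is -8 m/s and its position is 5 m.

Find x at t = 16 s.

On each constant-a segment, Δv = aΔt and Δx = v₀Δt + ½aΔt²; chain segment to segment.
0–3 s: v starts -8 m/s; Δx = -8·3 + ½·-4·3² = -42 m; v ends -20 m/s.
3–9 s: v starts -20 m/s; Δx = -20·6 + ½·1·6² = -102 m; v ends -14 m/s.
9–14 s: v starts -14 m/s; Δx = -14·5 + ½·-3·5² = -107.5 m; v ends -29 m/s.
14–16 s: v starts -29 m/s; Δx = -29·2 + ½·5·2² = -48 m; v ends -19 m/s.
x(16) = 5 + Σ Δx = -294.5 m.

-294.5 m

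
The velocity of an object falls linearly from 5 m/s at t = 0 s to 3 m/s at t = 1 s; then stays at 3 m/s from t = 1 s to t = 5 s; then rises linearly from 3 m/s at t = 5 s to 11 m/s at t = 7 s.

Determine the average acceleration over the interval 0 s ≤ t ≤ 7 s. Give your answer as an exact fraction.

6/7 m/s²

Average acceleration = Δv/Δt = (11 − 5)/(7 − 0) = 6/7 m/s².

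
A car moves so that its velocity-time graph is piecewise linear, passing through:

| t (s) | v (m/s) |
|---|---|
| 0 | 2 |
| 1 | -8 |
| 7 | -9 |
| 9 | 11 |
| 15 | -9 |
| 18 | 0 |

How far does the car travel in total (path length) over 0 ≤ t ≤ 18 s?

108.3 m

Distance (not displacement) is the total path length: add the absolute areas under v-t.
0–1 s: v = 0 at t = 0.2 s; triangle areas 0.2 + 3.2 = 3.4 m
1–7 s: |½(-8 + -9)(6)| = 51 m
7–9 s: v = 0 at t = 7.9 s; triangle areas 4.05 + 6.05 = 10.1 m
9–15 s: v = 0 at t = 12.3 s; triangle areas 18.15 + 12.15 = 30.3 m
15–18 s: |½(-9 + 0)(3)| = 13.5 m
Total distance = 108.3 m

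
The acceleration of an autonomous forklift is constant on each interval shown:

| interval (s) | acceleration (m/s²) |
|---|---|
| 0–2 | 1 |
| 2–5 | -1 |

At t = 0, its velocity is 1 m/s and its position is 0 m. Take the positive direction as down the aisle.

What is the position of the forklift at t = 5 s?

8.5 m

On each constant-a segment, Δv = aΔt and Δx = v₀Δt + ½aΔt²; chain segment to segment.
0–2 s: v starts 1 m/s; Δx = 1·2 + ½·1·2² = 4 m; v ends 3 m/s.
2–5 s: v starts 3 m/s; Δx = 3·3 + ½·-1·3² = 4.5 m; v ends 0 m/s.
x(5) = 0 + Σ Δx = 8.5 m.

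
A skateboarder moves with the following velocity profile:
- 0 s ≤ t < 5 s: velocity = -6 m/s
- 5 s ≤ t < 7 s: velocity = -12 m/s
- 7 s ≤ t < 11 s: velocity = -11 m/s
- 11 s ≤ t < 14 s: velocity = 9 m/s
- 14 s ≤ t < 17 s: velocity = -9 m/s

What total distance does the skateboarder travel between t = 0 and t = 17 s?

Distance (not displacement) is the total path length: add the absolute areas under v-t.
0–5 s: |-6| × 5 = 30 m
5–7 s: |-12| × 2 = 24 m
7–11 s: |-11| × 4 = 44 m
11–14 s: |9| × 3 = 27 m
14–17 s: |-9| × 3 = 27 m
Total distance = 152 m

152 m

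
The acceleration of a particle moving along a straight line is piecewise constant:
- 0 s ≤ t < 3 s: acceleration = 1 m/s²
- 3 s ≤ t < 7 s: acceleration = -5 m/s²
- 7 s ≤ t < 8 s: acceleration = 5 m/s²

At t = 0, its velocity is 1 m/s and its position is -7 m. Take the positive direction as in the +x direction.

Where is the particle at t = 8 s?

On each constant-a segment, Δv = aΔt and Δx = v₀Δt + ½aΔt²; chain segment to segment.
0–3 s: v starts 1 m/s; Δx = 1·3 + ½·1·3² = 7.5 m; v ends 4 m/s.
3–7 s: v starts 4 m/s; Δx = 4·4 + ½·-5·4² = -24 m; v ends -16 m/s.
7–8 s: v starts -16 m/s; Δx = -16·1 + ½·5·1² = -13.5 m; v ends -11 m/s.
x(8) = -7 + Σ Δx = -37 m.

-37 m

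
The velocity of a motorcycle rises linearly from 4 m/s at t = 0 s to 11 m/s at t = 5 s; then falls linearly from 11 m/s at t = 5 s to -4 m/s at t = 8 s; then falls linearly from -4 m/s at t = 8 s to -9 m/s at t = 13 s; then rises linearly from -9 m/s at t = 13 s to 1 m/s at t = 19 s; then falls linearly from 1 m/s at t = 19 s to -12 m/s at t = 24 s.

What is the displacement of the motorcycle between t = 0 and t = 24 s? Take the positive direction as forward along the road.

-36 m

Net displacement equals the area under the velocity-time graph (areas below the axis count negative).
0–5 s: ½(4 + 11)(5) = 37.5 m
5–8 s: ½(11 + -4)(3) = 10.5 m
8–13 s: ½(-4 + -9)(5) = -32.5 m
13–19 s: ½(-9 + 1)(6) = -24 m
19–24 s: ½(1 + -12)(5) = -27.5 m
Net displacement = -36 m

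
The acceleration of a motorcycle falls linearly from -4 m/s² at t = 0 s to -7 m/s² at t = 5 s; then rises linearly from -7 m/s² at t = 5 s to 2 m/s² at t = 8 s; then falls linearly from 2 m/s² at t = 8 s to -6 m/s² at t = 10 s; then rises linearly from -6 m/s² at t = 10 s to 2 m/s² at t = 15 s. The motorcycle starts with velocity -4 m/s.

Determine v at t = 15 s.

Δv equals the area under the a-t graph; then v = v₀ + Δv.
0–5 s: ½(-4 + -7)(5) = -27.5 m/s
5–8 s: ½(-7 + 2)(3) = -7.5 m/s
8–10 s: ½(2 + -6)(2) = -4 m/s
10–15 s: ½(-6 + 2)(5) = -10 m/s
Δv = -49 m/s, so v(15) = -4 + (-49) = -53 m/s.

-53 m/s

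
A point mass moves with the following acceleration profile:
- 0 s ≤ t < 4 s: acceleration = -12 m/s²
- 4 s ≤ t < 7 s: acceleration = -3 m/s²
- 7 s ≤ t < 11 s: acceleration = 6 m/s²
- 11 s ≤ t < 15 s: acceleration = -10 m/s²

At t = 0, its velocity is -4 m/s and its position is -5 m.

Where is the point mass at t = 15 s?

On each constant-a segment, Δv = aΔt and Δx = v₀Δt + ½aΔt²; chain segment to segment.
0–4 s: v starts -4 m/s; Δx = -4·4 + ½·-12·4² = -112 m; v ends -52 m/s.
4–7 s: v starts -52 m/s; Δx = -52·3 + ½·-3·3² = -169.5 m; v ends -61 m/s.
7–11 s: v starts -61 m/s; Δx = -61·4 + ½·6·4² = -196 m; v ends -37 m/s.
11–15 s: v starts -37 m/s; Δx = -37·4 + ½·-10·4² = -228 m; v ends -77 m/s.
x(15) = -5 + Σ Δx = -710.5 m.

-710.5 m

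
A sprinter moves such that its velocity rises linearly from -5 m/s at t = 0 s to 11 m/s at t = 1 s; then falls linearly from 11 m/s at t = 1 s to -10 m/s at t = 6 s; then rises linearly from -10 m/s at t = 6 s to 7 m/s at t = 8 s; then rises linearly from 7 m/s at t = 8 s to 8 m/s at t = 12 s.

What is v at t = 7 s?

On 6–8 s the graph is linear from -10 to 7 m/s: v(7) = -10 + (7 − -10)·(7 − 6)/(8 − 6) = -1.5 m/s.

-1.5 m/s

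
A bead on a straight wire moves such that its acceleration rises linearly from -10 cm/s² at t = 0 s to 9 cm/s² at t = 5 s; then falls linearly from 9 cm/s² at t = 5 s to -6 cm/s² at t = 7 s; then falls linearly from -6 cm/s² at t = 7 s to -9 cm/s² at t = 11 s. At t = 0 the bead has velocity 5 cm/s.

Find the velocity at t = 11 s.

-24.5 cm/s

Δv equals the area under the a-t graph; then v = v₀ + Δv.
0–5 s: ½(-10 + 9)(5) = -2.5 cm/s
5–7 s: ½(9 + -6)(2) = 3 cm/s
7–11 s: ½(-6 + -9)(4) = -30 cm/s
Δv = -29.5 cm/s, so v(11) = 5 + (-29.5) = -24.5 cm/s.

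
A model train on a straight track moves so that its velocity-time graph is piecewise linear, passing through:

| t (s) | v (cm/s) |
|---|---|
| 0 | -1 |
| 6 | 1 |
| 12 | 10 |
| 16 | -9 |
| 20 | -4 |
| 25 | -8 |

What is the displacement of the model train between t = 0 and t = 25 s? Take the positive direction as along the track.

Displacement is the signed area under the v-t curve.
0–6 s: ½(-1 + 1)(6) = 0 cm
6–12 s: ½(1 + 10)(6) = 33 cm
12–16 s: ½(10 + -9)(4) = 2 cm
16–20 s: ½(-9 + -4)(4) = -26 cm
20–25 s: ½(-4 + -8)(5) = -30 cm
Net displacement = -21 cm

-21 cm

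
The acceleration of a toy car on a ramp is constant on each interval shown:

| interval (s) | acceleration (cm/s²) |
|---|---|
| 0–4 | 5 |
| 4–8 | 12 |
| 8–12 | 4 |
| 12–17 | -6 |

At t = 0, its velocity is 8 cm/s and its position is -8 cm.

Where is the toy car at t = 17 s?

993 cm

On each constant-a segment, Δv = aΔt and Δx = v₀Δt + ½aΔt²; chain segment to segment.
0–4 s: v starts 8 cm/s; Δx = 8·4 + ½·5·4² = 72 cm; v ends 28 cm/s.
4–8 s: v starts 28 cm/s; Δx = 28·4 + ½·12·4² = 208 cm; v ends 76 cm/s.
8–12 s: v starts 76 cm/s; Δx = 76·4 + ½·4·4² = 336 cm; v ends 92 cm/s.
12–17 s: v starts 92 cm/s; Δx = 92·5 + ½·-6·5² = 385 cm; v ends 62 cm/s.
x(17) = -8 + Σ Δx = 993 cm.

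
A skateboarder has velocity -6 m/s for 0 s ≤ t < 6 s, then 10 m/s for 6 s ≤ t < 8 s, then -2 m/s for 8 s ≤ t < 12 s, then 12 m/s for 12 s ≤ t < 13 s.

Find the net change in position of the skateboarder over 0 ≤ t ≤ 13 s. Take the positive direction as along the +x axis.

Displacement is the signed area under the v-t curve.
0–6 s: -6 × 6 = -36 m
6–8 s: 10 × 2 = 20 m
8–12 s: -2 × 4 = -8 m
12–13 s: 12 × 1 = 12 m
Net displacement = -12 m

-12 m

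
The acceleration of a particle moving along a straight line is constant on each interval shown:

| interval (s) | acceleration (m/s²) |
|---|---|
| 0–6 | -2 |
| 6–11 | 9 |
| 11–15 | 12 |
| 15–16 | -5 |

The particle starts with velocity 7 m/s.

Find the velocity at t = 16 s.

Δv equals the area under the a-t graph; then v = v₀ + Δv.
0–6 s: -2 × 6 = -12 m/s
6–11 s: 9 × 5 = 45 m/s
11–15 s: 12 × 4 = 48 m/s
15–16 s: -5 × 1 = -5 m/s
Δv = 76 m/s, so v(16) = 7 + (76) = 83 m/s.

83 m/s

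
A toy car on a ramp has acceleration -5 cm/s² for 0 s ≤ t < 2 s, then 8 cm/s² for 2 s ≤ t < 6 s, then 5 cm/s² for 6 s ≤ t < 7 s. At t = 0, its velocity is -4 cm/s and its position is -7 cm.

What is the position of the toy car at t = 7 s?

On each constant-a segment, Δv = aΔt and Δx = v₀Δt + ½aΔt²; chain segment to segment.
0–2 s: v starts -4 cm/s; Δx = -4·2 + ½·-5·2² = -18 cm; v ends -14 cm/s.
2–6 s: v starts -14 cm/s; Δx = -14·4 + ½·8·4² = 8 cm; v ends 18 cm/s.
6–7 s: v starts 18 cm/s; Δx = 18·1 + ½·5·1² = 20.5 cm; v ends 23 cm/s.
x(7) = -7 + Σ Δx = 3.5 cm.

3.5 cm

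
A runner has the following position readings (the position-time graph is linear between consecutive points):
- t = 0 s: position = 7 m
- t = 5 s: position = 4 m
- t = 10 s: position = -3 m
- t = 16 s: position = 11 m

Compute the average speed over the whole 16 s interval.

1.5 m/s

Average speed = (total path length)/(elapsed time); on a piecewise-linear x-t graph the path length is Σ|Δx|.
0–5 s: |Δx| = |4 − 7| = 3 m
5–10 s: |Δx| = |-3 − 4| = 7 m
10–16 s: |Δx| = |11 − -3| = 14 m
Total path = 24 m; average speed = 24/16 = 1.5 m/s.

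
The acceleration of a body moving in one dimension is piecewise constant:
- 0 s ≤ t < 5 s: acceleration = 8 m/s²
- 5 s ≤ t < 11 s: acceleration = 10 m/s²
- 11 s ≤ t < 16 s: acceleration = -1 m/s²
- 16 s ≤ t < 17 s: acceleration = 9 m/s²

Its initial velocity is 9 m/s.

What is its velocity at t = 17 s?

Δv equals the area under the a-t graph; then v = v₀ + Δv.
0–5 s: 8 × 5 = 40 m/s
5–11 s: 10 × 6 = 60 m/s
11–16 s: -1 × 5 = -5 m/s
16–17 s: 9 × 1 = 9 m/s
Δv = 104 m/s, so v(17) = 9 + (104) = 113 m/s.

113 m/s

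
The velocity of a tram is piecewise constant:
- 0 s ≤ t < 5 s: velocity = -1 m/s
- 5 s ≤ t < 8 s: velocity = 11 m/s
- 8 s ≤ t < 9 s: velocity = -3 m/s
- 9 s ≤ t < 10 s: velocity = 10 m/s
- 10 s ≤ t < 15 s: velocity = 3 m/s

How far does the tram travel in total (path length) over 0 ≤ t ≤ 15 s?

Distance (not displacement) is the total path length: add the absolute areas under v-t.
0–5 s: |-1| × 5 = 5 m
5–8 s: |11| × 3 = 33 m
8–9 s: |-3| × 1 = 3 m
9–10 s: |10| × 1 = 10 m
10–15 s: |3| × 5 = 15 m
Total distance = 66 m

66 m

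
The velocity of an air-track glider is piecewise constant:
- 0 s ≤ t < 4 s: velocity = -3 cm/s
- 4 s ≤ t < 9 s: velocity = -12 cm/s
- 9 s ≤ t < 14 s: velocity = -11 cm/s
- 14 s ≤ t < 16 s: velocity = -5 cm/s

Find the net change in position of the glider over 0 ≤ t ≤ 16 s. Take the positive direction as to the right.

Net displacement equals the area under the velocity-time graph (areas below the axis count negative).
0–4 s: -3 × 4 = -12 cm
4–9 s: -12 × 5 = -60 cm
9–14 s: -11 × 5 = -55 cm
14–16 s: -5 × 2 = -10 cm
Net displacement = -137 cm

-137 cm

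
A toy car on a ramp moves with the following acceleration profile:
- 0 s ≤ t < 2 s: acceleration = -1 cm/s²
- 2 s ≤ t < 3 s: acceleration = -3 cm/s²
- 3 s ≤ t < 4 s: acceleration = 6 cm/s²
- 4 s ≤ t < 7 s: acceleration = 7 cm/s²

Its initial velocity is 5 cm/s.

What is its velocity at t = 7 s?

Δv equals the area under the a-t graph; then v = v₀ + Δv.
0–2 s: -1 × 2 = -2 cm/s
2–3 s: -3 × 1 = -3 cm/s
3–4 s: 6 × 1 = 6 cm/s
4–7 s: 7 × 3 = 21 cm/s
Δv = 22 cm/s, so v(7) = 5 + (22) = 27 cm/s.

27 cm/s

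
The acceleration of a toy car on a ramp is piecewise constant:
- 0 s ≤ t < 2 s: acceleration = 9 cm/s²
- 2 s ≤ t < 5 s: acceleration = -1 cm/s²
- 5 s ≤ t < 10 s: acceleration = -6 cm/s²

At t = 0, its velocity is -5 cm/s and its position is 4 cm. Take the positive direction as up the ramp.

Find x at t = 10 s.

On each constant-a segment, Δv = aΔt and Δx = v₀Δt + ½aΔt²; chain segment to segment.
0–2 s: v starts -5 cm/s; Δx = -5·2 + ½·9·2² = 8 cm; v ends 13 cm/s.
2–5 s: v starts 13 cm/s; Δx = 13·3 + ½·-1·3² = 34.5 cm; v ends 10 cm/s.
5–10 s: v starts 10 cm/s; Δx = 10·5 + ½·-6·5² = -25 cm; v ends -20 cm/s.
x(10) = 4 + Σ Δx = 21.5 cm.

21.5 cm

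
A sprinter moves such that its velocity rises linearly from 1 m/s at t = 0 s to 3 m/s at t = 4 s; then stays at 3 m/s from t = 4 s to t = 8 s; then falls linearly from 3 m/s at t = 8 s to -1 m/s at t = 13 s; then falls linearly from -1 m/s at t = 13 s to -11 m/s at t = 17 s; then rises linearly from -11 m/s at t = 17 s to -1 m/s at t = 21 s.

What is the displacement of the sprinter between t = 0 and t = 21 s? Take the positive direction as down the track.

Net displacement equals the area under the velocity-time graph (areas below the axis count negative).
0–4 s: ½(1 + 3)(4) = 8 m
4–8 s: 3 × 4 = 12 m
8–13 s: ½(3 + -1)(5) = 5 m
13–17 s: ½(-1 + -11)(4) = -24 m
17–21 s: ½(-11 + -1)(4) = -24 m
Net displacement = -23 m

-23 m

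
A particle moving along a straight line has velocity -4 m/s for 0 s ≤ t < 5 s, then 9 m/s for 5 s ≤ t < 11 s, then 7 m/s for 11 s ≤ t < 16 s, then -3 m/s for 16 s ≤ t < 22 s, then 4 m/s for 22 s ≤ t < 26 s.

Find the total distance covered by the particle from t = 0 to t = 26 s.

143 m

Distance (not displacement) is the total path length: add the absolute areas under v-t.
0–5 s: |-4| × 5 = 20 m
5–11 s: |9| × 6 = 54 m
11–16 s: |7| × 5 = 35 m
16–22 s: |-3| × 6 = 18 m
22–26 s: |4| × 4 = 16 m
Total distance = 143 m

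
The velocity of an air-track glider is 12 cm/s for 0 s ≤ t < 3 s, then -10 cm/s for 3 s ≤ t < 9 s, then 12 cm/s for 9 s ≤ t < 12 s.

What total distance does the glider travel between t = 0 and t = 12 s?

132 cm

Distance (not displacement) is the total path length: add the absolute areas under v-t.
0–3 s: |12| × 3 = 36 cm
3–9 s: |-10| × 6 = 60 cm
9–12 s: |12| × 3 = 36 cm
Total distance = 132 cm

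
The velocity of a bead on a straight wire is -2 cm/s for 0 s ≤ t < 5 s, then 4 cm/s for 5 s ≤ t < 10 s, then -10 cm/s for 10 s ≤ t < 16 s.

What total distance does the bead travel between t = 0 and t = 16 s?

Distance (not displacement) is the total path length: add the absolute areas under v-t.
0–5 s: |-2| × 5 = 10 cm
5–10 s: |4| × 5 = 20 cm
10–16 s: |-10| × 6 = 60 cm
Total distance = 90 cm

90 cm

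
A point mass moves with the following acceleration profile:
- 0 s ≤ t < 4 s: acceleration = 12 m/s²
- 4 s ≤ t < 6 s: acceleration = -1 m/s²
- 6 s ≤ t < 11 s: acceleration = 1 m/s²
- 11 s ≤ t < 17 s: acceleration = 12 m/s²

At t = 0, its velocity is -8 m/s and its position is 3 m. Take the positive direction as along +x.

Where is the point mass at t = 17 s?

On each constant-a segment, Δv = aΔt and Δx = v₀Δt + ½aΔt²; chain segment to segment.
0–4 s: v starts -8 m/s; Δx = -8·4 + ½·12·4² = 64 m; v ends 40 m/s.
4–6 s: v starts 40 m/s; Δx = 40·2 + ½·-1·2² = 78 m; v ends 38 m/s.
6–11 s: v starts 38 m/s; Δx = 38·5 + ½·1·5² = 202.5 m; v ends 43 m/s.
11–17 s: v starts 43 m/s; Δx = 43·6 + ½·12·6² = 474 m; v ends 115 m/s.
x(17) = 3 + Σ Δx = 821.5 m.

821.5 m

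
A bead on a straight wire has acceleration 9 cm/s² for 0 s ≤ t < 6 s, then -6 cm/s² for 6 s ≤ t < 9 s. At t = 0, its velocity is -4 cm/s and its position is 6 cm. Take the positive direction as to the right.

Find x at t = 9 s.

On each constant-a segment, Δv = aΔt and Δx = v₀Δt + ½aΔt²; chain segment to segment.
0–6 s: v starts -4 cm/s; Δx = -4·6 + ½·9·6² = 138 cm; v ends 50 cm/s.
6–9 s: v starts 50 cm/s; Δx = 50·3 + ½·-6·3² = 123 cm; v ends 32 cm/s.
x(9) = 6 + Σ Δx = 267 cm.

267 cm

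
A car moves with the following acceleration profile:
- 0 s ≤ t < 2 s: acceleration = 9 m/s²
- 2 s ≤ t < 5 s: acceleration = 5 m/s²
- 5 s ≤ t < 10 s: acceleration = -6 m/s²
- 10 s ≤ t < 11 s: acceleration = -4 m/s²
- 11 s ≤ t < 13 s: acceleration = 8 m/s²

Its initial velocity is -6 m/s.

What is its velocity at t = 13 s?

9 m/s

Δv equals the area under the a-t graph; then v = v₀ + Δv.
0–2 s: 9 × 2 = 18 m/s
2–5 s: 5 × 3 = 15 m/s
5–10 s: -6 × 5 = -30 m/s
10–11 s: -4 × 1 = -4 m/s
11–13 s: 8 × 2 = 16 m/s
Δv = 15 m/s, so v(13) = -6 + (15) = 9 m/s.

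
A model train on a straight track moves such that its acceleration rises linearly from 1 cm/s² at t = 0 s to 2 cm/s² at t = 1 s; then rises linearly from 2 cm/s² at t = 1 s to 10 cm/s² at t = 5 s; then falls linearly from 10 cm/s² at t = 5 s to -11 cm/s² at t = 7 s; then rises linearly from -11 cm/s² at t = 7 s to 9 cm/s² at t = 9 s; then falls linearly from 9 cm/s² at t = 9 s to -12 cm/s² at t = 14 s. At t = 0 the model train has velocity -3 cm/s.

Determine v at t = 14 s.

12 cm/s

Δv equals the area under the a-t graph; then v = v₀ + Δv.
0–1 s: ½(1 + 2)(1) = 1.5 cm/s
1–5 s: ½(2 + 10)(4) = 24 cm/s
5–7 s: ½(10 + -11)(2) = -1 cm/s
7–9 s: ½(-11 + 9)(2) = -2 cm/s
9–14 s: ½(9 + -12)(5) = -7.5 cm/s
Δv = 15 cm/s, so v(14) = -3 + (15) = 12 cm/s.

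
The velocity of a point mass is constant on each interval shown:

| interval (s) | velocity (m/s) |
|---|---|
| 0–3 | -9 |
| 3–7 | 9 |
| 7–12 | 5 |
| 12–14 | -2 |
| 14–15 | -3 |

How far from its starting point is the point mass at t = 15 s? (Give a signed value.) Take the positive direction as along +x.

Net displacement equals the area under the velocity-time graph (areas below the axis count negative).
0–3 s: -9 × 3 = -27 m
3–7 s: 9 × 4 = 36 m
7–12 s: 5 × 5 = 25 m
12–14 s: -2 × 2 = -4 m
14–15 s: -3 × 1 = -3 m
Net displacement = 27 m

27 m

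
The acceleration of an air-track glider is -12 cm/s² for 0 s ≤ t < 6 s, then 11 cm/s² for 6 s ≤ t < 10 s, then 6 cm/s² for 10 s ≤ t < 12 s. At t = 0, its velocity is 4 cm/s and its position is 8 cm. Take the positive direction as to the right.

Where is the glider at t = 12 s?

On each constant-a segment, Δv = aΔt and Δx = v₀Δt + ½aΔt²; chain segment to segment.
0–6 s: v starts 4 cm/s; Δx = 4·6 + ½·-12·6² = -192 cm; v ends -68 cm/s.
6–10 s: v starts -68 cm/s; Δx = -68·4 + ½·11·4² = -184 cm; v ends -24 cm/s.
10–12 s: v starts -24 cm/s; Δx = -24·2 + ½·6·2² = -36 cm; v ends -12 cm/s.
x(12) = 8 + Σ Δx = -404 cm.

-404 cm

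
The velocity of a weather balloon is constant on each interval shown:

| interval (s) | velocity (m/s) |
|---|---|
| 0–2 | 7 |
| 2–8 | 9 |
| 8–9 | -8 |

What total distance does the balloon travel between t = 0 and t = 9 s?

Total distance travelled is ∫|v| dt — sum the magnitudes of each area piece.
0–2 s: |7| × 2 = 14 m
2–8 s: |9| × 6 = 54 m
8–9 s: |-8| × 1 = 8 m
Total distance = 76 m

76 m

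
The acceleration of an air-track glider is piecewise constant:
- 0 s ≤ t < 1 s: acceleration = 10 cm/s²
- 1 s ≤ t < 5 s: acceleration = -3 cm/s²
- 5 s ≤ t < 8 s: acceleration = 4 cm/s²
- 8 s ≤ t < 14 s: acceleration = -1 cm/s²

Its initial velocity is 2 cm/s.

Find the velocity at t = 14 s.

Δv equals the area under the a-t graph; then v = v₀ + Δv.
0–1 s: 10 × 1 = 10 cm/s
1–5 s: -3 × 4 = -12 cm/s
5–8 s: 4 × 3 = 12 cm/s
8–14 s: -1 × 6 = -6 cm/s
Δv = 4 cm/s, so v(14) = 2 + (4) = 6 cm/s.

6 cm/s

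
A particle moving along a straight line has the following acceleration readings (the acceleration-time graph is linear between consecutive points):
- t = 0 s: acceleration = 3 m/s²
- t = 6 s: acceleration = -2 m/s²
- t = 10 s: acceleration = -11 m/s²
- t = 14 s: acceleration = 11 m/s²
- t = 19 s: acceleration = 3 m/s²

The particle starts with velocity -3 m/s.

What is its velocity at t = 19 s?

9 m/s

Δv equals the area under the a-t graph; then v = v₀ + Δv.
0–6 s: ½(3 + -2)(6) = 3 m/s
6–10 s: ½(-2 + -11)(4) = -26 m/s
10–14 s: ½(-11 + 11)(4) = 0 m/s
14–19 s: ½(11 + 3)(5) = 35 m/s
Δv = 12 m/s, so v(19) = -3 + (12) = 9 m/s.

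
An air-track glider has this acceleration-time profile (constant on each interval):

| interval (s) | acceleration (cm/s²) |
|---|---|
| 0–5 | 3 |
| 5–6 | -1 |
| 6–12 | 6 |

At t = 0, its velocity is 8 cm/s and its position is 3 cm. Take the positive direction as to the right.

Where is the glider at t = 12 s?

On each constant-a segment, Δv = aΔt and Δx = v₀Δt + ½aΔt²; chain segment to segment.
0–5 s: v starts 8 cm/s; Δx = 8·5 + ½·3·5² = 77.5 cm; v ends 23 cm/s.
5–6 s: v starts 23 cm/s; Δx = 23·1 + ½·-1·1² = 22.5 cm; v ends 22 cm/s.
6–12 s: v starts 22 cm/s; Δx = 22·6 + ½·6·6² = 240 cm; v ends 58 cm/s.
x(12) = 3 + Σ Δx = 343 cm.

343 cm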